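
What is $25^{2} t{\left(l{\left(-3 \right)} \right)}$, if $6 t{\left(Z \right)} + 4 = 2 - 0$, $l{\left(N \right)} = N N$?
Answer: $- \frac{625}{3} \approx -208.33$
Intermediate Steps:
$l{\left(N \right)} = N^{2}$
$t{\left(Z \right)} = - \frac{1}{3}$ ($t{\left(Z \right)} = - \frac{2}{3} + \frac{2 - 0}{6} = - \frac{2}{3} + \frac{2 + 0}{6} = - \frac{2}{3} + \frac{1}{6} \cdot 2 = - \frac{2}{3} + \frac{1}{3} = - \frac{1}{3}$)
$25^{2} t{\left(l{\left(-3 \right)} \right)} = 25^{2} \left(- \frac{1}{3}\right) = 625 \left(- \frac{1}{3}\right) = - \frac{625}{3}$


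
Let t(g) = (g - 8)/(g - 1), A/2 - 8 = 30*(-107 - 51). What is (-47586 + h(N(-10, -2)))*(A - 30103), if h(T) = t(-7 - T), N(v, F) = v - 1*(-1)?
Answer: 1883072664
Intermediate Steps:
N(v, F) = 1 + v (N(v, F) = v + 1 = 1 + v)
A = -9464 (A = 16 + 2*(30*(-107 - 51)) = 16 + 2*(30*(-158)) = 16 + 2*(-4740) = 16 - 9480 = -9464)
t(g) = (-8 + g)/(-1 + g)
h(T) = (-15 - T)/(-8 - T) (h(T) = (-8 + (-7 - T))/(-1 + (-7 - T)) = (-15 - T)/(-8 - T))
(-47586 + h(N(-10, -2)))*(A - 30103) = (-47586 + (15 + (1 - 10))/(8 + (1 - 10)))*(-9464 - 30103) = (-47586 + (15 - 9)/(8 - 9))*(-39567) = (-47586 + 6/(-1))*(-39567) = (-47586 - 1*6)*(-39567) = (-47586 - 6)*(-39567) = -47592*(-39567) = 1883072664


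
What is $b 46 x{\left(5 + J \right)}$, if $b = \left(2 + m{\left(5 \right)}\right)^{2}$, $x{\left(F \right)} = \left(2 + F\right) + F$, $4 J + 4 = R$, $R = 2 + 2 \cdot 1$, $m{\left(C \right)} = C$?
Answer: $27048$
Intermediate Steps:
$R = 4$ ($R = 2 + 2 = 4$)
$J = 0$ ($J = -1 + \frac{1}{4} \cdot 4 = -1 + 1 = 0$)
$x{\left(F \right)} = 2 + 2 F$
$b = 49$ ($b = \left(2 + 5\right)^{2} = 7^{2} = 49$)
$b 46 x{\left(5 + J \right)} = 49 \cdot 46 \left(2 + 2 \left(5 + 0\right)\right) = 2254 \left(2 + 2 \cdot 5\right) = 2254 \left(2 + 10\right) = 2254 \cdot 12 = 27048$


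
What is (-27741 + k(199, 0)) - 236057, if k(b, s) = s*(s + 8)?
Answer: -263798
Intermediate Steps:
k(b, s) = s*(8 + s)
(-27741 + k(199, 0)) - 236057 = (-27741 + 0*(8 + 0)) - 236057 = (-27741 + 0*8) - 236057 = (-27741 + 0) - 236057 = -27741 - 236057 = -263798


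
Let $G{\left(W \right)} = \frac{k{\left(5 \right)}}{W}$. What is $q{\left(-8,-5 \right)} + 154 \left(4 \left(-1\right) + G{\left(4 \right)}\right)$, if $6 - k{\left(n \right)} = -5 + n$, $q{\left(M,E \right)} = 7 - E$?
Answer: $-373$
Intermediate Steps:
$k{\left(n \right)} = 11 - n$ ($k{\left(n \right)} = 6 - \left(-5 + n\right) = 11 - n$)
$G{\left(W \right)} = \frac{6}{W}$ ($G{\left(W \right)} = \frac{11 - 5}{W} = \frac{6}{W}$)
$q{\left(-8,-5 \right)} + 154 \left(4 \left(-1\right) + G{\left(4 \right)}\right) = \left(7 - -5\right) + 154 \left(4 \left(-1\right) + \frac{6}{4}\right) = \left(7 + 5\right) + 154 \left(-4 + 6 \cdot \frac{1}{4}\right) = 12 + 154 \left(-4 + \frac{3}{2}\right) = 12 + 154 \left(- \frac{5}{2}\right) = 12 - 385 = -373$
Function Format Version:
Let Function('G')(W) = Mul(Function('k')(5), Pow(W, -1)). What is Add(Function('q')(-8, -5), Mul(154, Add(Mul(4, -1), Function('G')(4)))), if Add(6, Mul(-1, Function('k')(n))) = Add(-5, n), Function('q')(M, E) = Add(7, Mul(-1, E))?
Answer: -373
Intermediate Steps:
Function('k')(n) = Add(11, Mul(-1, n)) (Function('k')(n) = Add(6, Mul(-1, Add(-5, n))) = Add(6, Add(5, Mul(-1, n))) = Add(11, Mul(-1, n)))
Function('G')(W) = Mul(6, Pow(W, -1)) (Function('G')(W) = Mul(Add(11, Mul(-1, 5)), Pow(W, -1)) = Mul(Add(11, -5), Pow(W, -1)) = Mul(6, Pow(W, -1)))
Add(Function('q')(-8, -5), Mul(154, Add(Mul(4, -1), Function('G')(4)))) = Add(Add(7, Mul(-1, -5)), Mul(154, Add(Mul(4, -1), Mul(6, Pow(4, -1))))) = Add(Add(7, 5), Mul(154, Add(-4, Mul(6, Rational(1, 4))))) = Add(12, Mul(154, Add(-4, Rational(3, 2)))) = Add(12, Mul(154, Rational(-5, 2))) = Add(12, -385) = -373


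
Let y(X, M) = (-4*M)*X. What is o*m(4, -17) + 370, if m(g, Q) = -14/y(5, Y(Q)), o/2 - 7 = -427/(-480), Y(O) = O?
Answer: 15069491/40800 ≈ 369.35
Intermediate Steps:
o = 3787/240 (o = 14 + 2*(-427/(-480)) = 14 + 2*(-427*(-1/480)) = 14 + 2*(427/480) = 14 + 427/240 = 3787/240 ≈ 15.779)
y(X, M) = -4*M*X
m(g, Q) = 7/(10*Q) (m(g, Q) = -14*(-1/(20*Q)) = -(-7)/(10*Q) = 7/(10*Q))
o*m(4, -17) + 370 = 3787*((7/10)/(-17))/240 + 370 = 3787*((7/10)*(-1/17))/240 + 370 = (3787/240)*(-7/170) + 370 = -26509/40800 + 370 = 15069491/40800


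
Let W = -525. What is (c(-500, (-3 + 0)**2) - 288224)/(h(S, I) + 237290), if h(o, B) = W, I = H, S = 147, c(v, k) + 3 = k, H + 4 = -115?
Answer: -288218/236765 ≈ -1.2173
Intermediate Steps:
H = -119 (H = -4 - 115 = -119)
c(v, k) = -3 + k
I = -119
h(o, B) = -525
(c(-500, (-3 + 0)**2) - 288224)/(h(S, I) + 237290) = ((-3 + (-3 + 0)**2) - 288224)/(-525 + 237290) = ((-3 + (-3)**2) - 288224)/236765 = ((-3 + 9) - 288224)*(1/236765) = (6 - 288224)*(1/236765) = -288218*1/236765 = -288218/236765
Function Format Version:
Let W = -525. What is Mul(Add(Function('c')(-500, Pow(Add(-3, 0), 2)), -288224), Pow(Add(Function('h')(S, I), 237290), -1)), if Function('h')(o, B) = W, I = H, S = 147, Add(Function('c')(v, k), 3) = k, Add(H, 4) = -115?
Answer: Rational(-288218, 236765) ≈ -1.2173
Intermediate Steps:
H = -119 (H = Add(-4, -115) = -119)
Function('c')(v, k) = Add(-3, k)
I = -119
Function('h')(o, B) = -525
Mul(Add(Function('c')(-500, Pow(Add(-3, 0), 2)), -288224), Pow(Add(Function('h')(S, I), 237290), -1)) = Mul(Add(Add(-3, Pow(Add(-3, 0), 2)), -288224), Pow(Add(-525, 237290), -1)) = Mul(Add(Add(-3, Pow(-3, 2)), -288224), Pow(236765, -1)) = Mul(Add(Add(-3, 9), -288224), Rational(1, 236765)) = Mul(Add(6, -288224), Rational(1, 236765)) = Mul(-288218, Rational(1, 236765)) = Rational(-288218, 236765)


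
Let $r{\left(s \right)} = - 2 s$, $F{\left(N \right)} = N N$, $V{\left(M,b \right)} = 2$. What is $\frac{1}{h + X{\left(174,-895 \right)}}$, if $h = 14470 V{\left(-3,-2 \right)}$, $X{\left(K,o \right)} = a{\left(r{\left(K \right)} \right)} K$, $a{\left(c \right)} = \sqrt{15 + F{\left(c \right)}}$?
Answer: $- \frac{7235}{707368811} + \frac{87 \sqrt{121119}}{1414737622} \approx 1.1174 \cdot 10^{-5}$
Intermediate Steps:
$F{\left(N \right)} = N^{2}$
$a{\left(c \right)} = \sqrt{15 + c^{2}}$
$X{\left(K,o \right)} = K \sqrt{15 + 4 K^{2}}$ ($X{\left(K,o \right)} = \sqrt{15 + \left(- 2 K\right)^{2}} K = \sqrt{15 + 4 K^{2}} K = K \sqrt{15 + 4 K^{2}}$)
$h = 28940$ ($h = 14470 \cdot 2 = 28940$)
$\frac{1}{h + X{\left(174,-895 \right)}} = \frac{1}{28940 + 174 \sqrt{15 + 4 \cdot 174^{2}}} = \frac{1}{28940 + 174 \sqrt{15 + 4 \cdot 30276}} = \frac{1}{28940 + 174 \sqrt{15 + 121104}} = \frac{1}{28940 + 174 \sqrt{121119}}$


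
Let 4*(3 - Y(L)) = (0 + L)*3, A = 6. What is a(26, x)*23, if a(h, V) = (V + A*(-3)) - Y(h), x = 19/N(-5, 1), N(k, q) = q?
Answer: 805/2 ≈ 402.50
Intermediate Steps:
Y(L) = 3 - 3*L/4 (Y(L) = 3 - (0 + L)*3/4 = 3 - L*3/4 = 3 - 3*L/4)
x = 19 (x = 19/1 = 19*1 = 19)
a(h, V) = -21 + V + 3*h/4 (a(h, V) = (V + 6*(-3)) - (3 - 3*h/4) = (V - 18) + (-3 + 3*h/4) = (-18 + V) + (-3 + 3*h/4) = -21 + V + 3*h/4)
a(26, x)*23 = (-21 + 19 + (¾)*26)*23 = (-21 + 19 + 39/2)*23 = (35/2)*23 = 805/2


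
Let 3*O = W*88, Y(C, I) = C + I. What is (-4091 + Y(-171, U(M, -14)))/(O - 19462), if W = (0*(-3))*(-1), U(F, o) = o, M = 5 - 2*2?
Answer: 2138/9731 ≈ 0.21971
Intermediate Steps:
M = 1 (M = 5 - 4 = 1)
W = 0 (W = 0*(-1) = 0)
O = 0 (O = (0*88)/3 = (1/3)*0 = 0)
(-4091 + Y(-171, U(M, -14)))/(O - 19462) = (-4091 + (-171 - 14))/(0 - 19462) = (-4091 - 185)/(-19462) = -4276*(-1/19462) = 2138/9731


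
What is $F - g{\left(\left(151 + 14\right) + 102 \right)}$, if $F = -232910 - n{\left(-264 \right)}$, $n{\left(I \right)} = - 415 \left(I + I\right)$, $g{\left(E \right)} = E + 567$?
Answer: $-452864$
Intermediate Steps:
$g{\left(E \right)} = 567 + E$
$n{\left(I \right)} = - 830 I$ ($n{\left(I \right)} = - 415 \cdot 2 I = - 830 I$)
$F = -452030$ ($F = -232910 - \left(-830\right) \left(-264\right) = -232910 - 219120 = -452030$)
$F - g{\left(\left(151 + 14\right) + 102 \right)} = -452030 - \left(567 + \left(\left(151 + 14\right) + 102\right)\right) = -452030 - \left(567 + \left(165 + 102\right)\right) = -452030 - \left(567 + 267\right) = -452030 - 834 = -452864$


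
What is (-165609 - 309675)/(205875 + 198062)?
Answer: -475284/403937 ≈ -1.1766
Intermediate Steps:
(-165609 - 309675)/(205875 + 198062) = -475284/403937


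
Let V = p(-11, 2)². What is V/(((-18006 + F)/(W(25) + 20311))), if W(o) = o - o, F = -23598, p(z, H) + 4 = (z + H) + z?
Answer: -974928/3467 ≈ -281.20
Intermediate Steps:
p(z, H) = -4 + H + 2*z (p(z, H) = -4 + ((z + H) + z) = -4 + ((H + z) + z) = -4 + (H + 2*z) = -4 + H + 2*z)
W(o) = 0
V = 576 (V = (-4 + 2 + 2*(-11))² = (-4 + 2 - 22)² = (-24)² = 576)
V/(((-18006 + F)/(W(25) + 20311))) = 576/(((-18006 - 23598)/(0 + 20311))) = 576/((-41604/20311)) = 576/((-41604*1/20311)) = 576/(-41604/20311) = 576*(-20311/41604) = -974928/3467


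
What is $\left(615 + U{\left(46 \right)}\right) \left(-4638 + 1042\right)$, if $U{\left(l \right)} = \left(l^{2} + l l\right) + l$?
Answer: $-17595228$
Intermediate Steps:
$U{\left(l \right)} = l + 2 l^{2}$ ($U{\left(l \right)} = \left(l^{2} + l^{2}\right) + l = 2 l^{2} + l = l + 2 l^{2}$)
$\left(615 + U{\left(46 \right)}\right) \left(-4638 + 1042\right) = \left(615 + 46 \left(1 + 2 \cdot 46\right)\right) \left(-4638 + 1042\right) = \left(615 + 46 \left(1 + 92\right)\right) \left(-3596\right) = \left(615 + 46 \cdot 93\right) \left(-3596\right) = \left(615 + 4278\right) \left(-3596\right) = 4893 \left(-3596\right) = -17595228$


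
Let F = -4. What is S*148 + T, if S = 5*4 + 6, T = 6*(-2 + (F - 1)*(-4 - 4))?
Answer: 4076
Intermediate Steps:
T = 228 (T = 6*(-2 + (-4 - 1)*(-4 - 4)) = 6*(-2 - 5*(-8)) = 6*(-2 + 40) = 6*38 = 228)
S = 26 (S = 20 + 6 = 26)
S*148 + T = 26*148 + 228 = 3848 + 228 = 4076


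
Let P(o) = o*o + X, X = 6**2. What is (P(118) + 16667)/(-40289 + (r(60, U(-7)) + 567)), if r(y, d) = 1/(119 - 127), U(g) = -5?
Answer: -245016/317777 ≈ -0.77103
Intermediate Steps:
X = 36
P(o) = 36 + o**2 (P(o) = o*o + 36 = o**2 + 36 = 36 + o**2)
r(y, d) = -1/8 (r(y, d) = 1/(-8) = -1/8)
(P(118) + 16667)/(-40289 + (r(60, U(-7)) + 567)) = ((36 + 118**2) + 16667)/(-40289 + (-1/8 + 567)) = ((36 + 13924) + 16667)/(-40289 + 4535/8) = (13960 + 16667)/(-317777/8) = 30627*(-8/317777) = -245016/317777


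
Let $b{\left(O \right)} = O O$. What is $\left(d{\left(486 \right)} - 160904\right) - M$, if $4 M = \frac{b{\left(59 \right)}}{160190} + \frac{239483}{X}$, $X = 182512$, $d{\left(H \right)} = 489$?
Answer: $- \frac{9379997004395421}{58473194560} \approx -1.6042 \cdot 10^{5}$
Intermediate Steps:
$b{\left(O \right)} = O^{2}$
$M = \frac{19499053021}{58473194560}$ ($M = \frac{\frac{59^{2}}{160190} + \frac{239483}{182512}}{4} = \frac{3481 \cdot \frac{1}{160190} + 239483 \cdot \frac{1}{182512}}{4} = \frac{\frac{3481}{160190} + \frac{239483}{182512}}{4} = \frac{1}{4} \cdot \frac{19499053021}{14618298640} = \frac{19499053021}{58473194560} \approx 0.33347$)
$\left(d{\left(486 \right)} - 160904\right) - M = \left(489 - 160904\right) - \frac{19499053021}{58473194560} = -160415 - \frac{19499053021}{58473194560} = - \frac{9379997004395421}{58473194560}$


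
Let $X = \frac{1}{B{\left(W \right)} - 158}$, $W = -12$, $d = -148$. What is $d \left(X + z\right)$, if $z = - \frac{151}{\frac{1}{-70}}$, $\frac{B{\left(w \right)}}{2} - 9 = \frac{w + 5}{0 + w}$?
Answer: $- \frac{1303110992}{833} \approx -1.5644 \cdot 10^{6}$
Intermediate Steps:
$B{\left(w \right)} = 18 + \frac{2 \left(5 + w\right)}{w}$ ($B{\left(w \right)} = 18 + 2 \frac{w + 5}{0 + w} = 18 + 2 \frac{5 + w}{w} = 18 + \frac{2 \left(5 + w\right)}{w}$)
$X = - \frac{6}{833}$ ($X = \frac{1}{\left(20 + \frac{10}{-12}\right) - 158} = \frac{1}{\left(20 + 10 \left(- \frac{1}{12}\right)\right) - 158} = \frac{1}{\left(20 - \frac{5}{6}\right) - 158} = \frac{1}{\frac{115}{6} - 158} = \frac{1}{- \frac{833}{6}} = - \frac{6}{833} \approx -0.0072029$)
$z = 10570$ ($z = - \frac{151}{- \frac{1}{70}} = \left(-151\right) \left(-70\right) = 10570$)
$d \left(X + z\right) = - 148 \left(- \frac{6}{833} + 10570\right) = \left(-148\right) \frac{8804804}{833} = - \frac{1303110992}{833}$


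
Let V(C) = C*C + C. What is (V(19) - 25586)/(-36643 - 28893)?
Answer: 12603/32768 ≈ 0.38461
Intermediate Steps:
V(C) = C + C**2 (V(C) = C**2 + C = C + C**2)
(V(19) - 25586)/(-36643 - 28893) = (19*(1 + 19) - 25586)/(-36643 - 28893) = (19*20 - 25586)/(-65536) = (380 - 25586)*(-1/65536) = -25206*(-1/65536) = 12603/32768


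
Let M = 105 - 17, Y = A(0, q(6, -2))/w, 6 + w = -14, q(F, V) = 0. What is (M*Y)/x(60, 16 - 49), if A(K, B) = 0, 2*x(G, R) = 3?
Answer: 0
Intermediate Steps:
x(G, R) = 3/2 (x(G, R) = (1/2)*3 = 3/2)
w = -20 (w = -6 - 14 = -20)
Y = 0 (Y = 0/(-20) = 0*(-1/20) = 0)
M = 88
(M*Y)/x(60, 16 - 49) = (88*0)/(3/2) = 0*(2/3) = 0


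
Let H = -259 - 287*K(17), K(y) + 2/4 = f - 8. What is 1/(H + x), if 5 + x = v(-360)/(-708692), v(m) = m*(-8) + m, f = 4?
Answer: 354346/364089255 ≈ 0.00097324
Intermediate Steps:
v(m) = -7*m (v(m) = -8*m + m = -7*m)
K(y) = -9/2 (K(y) = -1/2 + (4 - 8) = -1/2 - 4 = -9/2)
x = -886495/177173 (x = -5 - 7*(-360)/(-708692) = -5 + 2520*(-1/708692) = -5 - 630/177173 = -886495/177173 ≈ -5.0036)
H = 2065/2 (H = -259 - 287*(-9/2) = -259 + 2583/2 = 2065/2 ≈ 1032.5)
1/(H + x) = 1/(2065/2 - 886495/177173) = 1/(364089255/354346) = 354346/364089255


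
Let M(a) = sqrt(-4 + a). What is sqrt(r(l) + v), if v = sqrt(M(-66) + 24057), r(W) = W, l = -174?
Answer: sqrt(-174 + sqrt(24057 + I*sqrt(70))) ≈ 0.0031 + 4.347*I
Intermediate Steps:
v = sqrt(24057 + I*sqrt(70)) (v = sqrt(sqrt(-4 - 66) + 24057) = sqrt(sqrt(-70) + 24057) = sqrt(I*sqrt(70) + 24057) = sqrt(24057 + I*sqrt(70)) ≈ 155.1 + 0.027*I)
sqrt(r(l) + v) = sqrt(-174 + sqrt(24057 + I*sqrt(70)))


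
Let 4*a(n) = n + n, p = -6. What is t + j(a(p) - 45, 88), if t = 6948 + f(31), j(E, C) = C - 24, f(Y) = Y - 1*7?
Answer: 7036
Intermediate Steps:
a(n) = n/2 (a(n) = (n + n)/4 = (2*n)/4 = n/2)
f(Y) = -7 + Y (f(Y) = Y - 7 = -7 + Y)
j(E, C) = -24 + C
t = 6972 (t = 6948 + (-7 + 31) = 6948 + 24 = 6972)
t + j(a(p) - 45, 88) = 6972 + (-24 + 88) = 6972 + 64 = 7036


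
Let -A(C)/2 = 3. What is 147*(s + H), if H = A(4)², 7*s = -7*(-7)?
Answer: 6321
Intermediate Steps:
s = 7 (s = (-7*(-7))/7 = (⅐)*49 = 7)
A(C) = -6 (A(C) = -2*3 = -6)
H = 36 (H = (-6)² = 36)
147*(s + H) = 147*(7 + 36) = 147*43 = 6321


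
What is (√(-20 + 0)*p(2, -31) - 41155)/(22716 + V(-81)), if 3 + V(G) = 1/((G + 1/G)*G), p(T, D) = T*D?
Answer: -270059110/149042707 - 813688*I*√5/149042707 ≈ -1.812 - 0.012208*I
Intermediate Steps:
p(T, D) = D*T
V(G) = -3 + 1/(G*(G + 1/G)) (V(G) = -3 + 1/((G + 1/G)*G) = -3 + 1/(G*(G + 1/G)))
(√(-20 + 0)*p(2, -31) - 41155)/(22716 + V(-81)) = (√(-20 + 0)*(-31*2) - 41155)/(22716 + (-2 - 3*(-81)²)/(1 + (-81)²)) = (√(-20)*(-62) - 41155)/(22716 + (-2 - 3*6561)/(1 + 6561)) = ((2*I*√5)*(-62) - 41155)/(22716 + (-2 - 19683)/6562) = (-124*I*√5 - 41155)/(22716 + (1/6562)*(-19685)) = (-41155 - 124*I*√5)/(22716 - 19685/6562) = (-41155 - 124*I*√5)/(149042707/6562) = (-41155 - 124*I*√5)*(6562/149042707) = -270059110/149042707 - 813688*I*√5/149042707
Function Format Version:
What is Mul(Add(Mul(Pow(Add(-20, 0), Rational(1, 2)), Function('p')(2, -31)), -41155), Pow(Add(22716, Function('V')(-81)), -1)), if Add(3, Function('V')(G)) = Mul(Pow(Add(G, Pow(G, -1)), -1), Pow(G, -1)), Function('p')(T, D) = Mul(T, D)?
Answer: Add(Rational(-270059110, 149042707), Mul(Rational(-813688, 149042707), I, Pow(5, Rational(1, 2)))) ≈ Add(-1.8120, Mul(-0.012208, I))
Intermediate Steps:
Function('p')(T, D) = Mul(D, T)
Function('V')(G) = Add(-3, Mul(Pow(G, -1), Pow(Add(G, Pow(G, -1)), -1))) (Function('V')(G) = Add(-3, Mul(Pow(Add(G, Pow(G, -1)), -1), Pow(G, -1))) = Add(-3, Mul(Pow(G, -1), Pow(Add(G, Pow(G, -1)), -1))))
Mul(Add(Mul(Pow(Add(-20, 0), Rational(1, 2)), Function('p')(2, -31)), -41155), Pow(Add(22716, Function('V')(-81)), -1)) = Mul(Add(Mul(Pow(Add(-20, 0), Rational(1, 2)), Mul(-31, 2)), -41155), Pow(Add(22716, Mul(Pow(Add(1, Pow(-81, 2)), -1), Add(-2, Mul(-3, Pow(-81, 2))))), -1)) = Mul(Add(Mul(Pow(-20, Rational(1, 2)), -62), -41155), Pow(Add(22716, Mul(Pow(Add(1, 6561), -1), Add(-2, Mul(-3, 6561)))), -1)) = Mul(Add(Mul(Mul(2, I, Pow(5, Rational(1, 2))), -62), -41155), Pow(Add(22716, Mul(Pow(6562, -1), Add(-2, -19683))), -1)) = Mul(Add(Mul(-124, I, Pow(5, Rational(1, 2))), -41155), Pow(Add(22716, Mul(Rational(1, 6562), -19685)), -1)) = Mul(Add(-41155, Mul(-124, I, Pow(5, Rational(1, 2)))), Pow(Add(22716, Rational(-19685, 6562)), -1)) = Mul(Add(-41155, Mul(-124, I, Pow(5, Rational(1, 2)))), Pow(Rational(149042707, 6562), -1)) = Mul(Add(-41155, Mul(-124, I, Pow(5, Rational(1, 2)))), Rational(6562, 149042707)) = Add(Rational(-270059110, 149042707), Mul(Rational(-813688, 149042707), I, Pow(5, Rational(1, 2))))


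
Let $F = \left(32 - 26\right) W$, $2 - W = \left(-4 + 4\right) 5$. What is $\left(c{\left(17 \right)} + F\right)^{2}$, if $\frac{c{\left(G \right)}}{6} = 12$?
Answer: $7056$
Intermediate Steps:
$W = 2$ ($W = 2 - \left(-4 + 4\right) 5 = 2 - 0 \cdot 5 = 2 - 0 = 2 + 0 = 2$)
$c{\left(G \right)} = 72$ ($c{\left(G \right)} = 6 \cdot 12 = 72$)
$F = 12$ ($F = \left(32 - 26\right) 2 = 6 \cdot 2 = 12$)
$\left(c{\left(17 \right)} + F\right)^{2} = \left(72 + 12\right)^{2} = 84^{2} = 7056$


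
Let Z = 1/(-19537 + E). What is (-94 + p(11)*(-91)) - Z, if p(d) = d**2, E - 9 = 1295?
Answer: -202477464/18233 ≈ -11105.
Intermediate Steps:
E = 1304 (E = 9 + 1295 = 1304)
Z = -1/18233 (Z = 1/(-19537 + 1304) = 1/(-18233) = -1/18233 ≈ -5.4846e-5)
(-94 + p(11)*(-91)) - Z = (-94 + 11**2*(-91)) - 1*(-1/18233) = (-94 + 121*(-91)) + 1/18233 = (-94 - 11011) + 1/18233 = -11105 + 1/18233 = -202477464/18233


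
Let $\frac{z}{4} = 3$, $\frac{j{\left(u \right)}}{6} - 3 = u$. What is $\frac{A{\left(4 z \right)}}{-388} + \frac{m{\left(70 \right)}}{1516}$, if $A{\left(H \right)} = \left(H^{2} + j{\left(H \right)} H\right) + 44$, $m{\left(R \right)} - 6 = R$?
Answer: $- \frac{1612318}{36763} \approx -43.857$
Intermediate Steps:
$j{\left(u \right)} = 18 + 6 u$
$m{\left(R \right)} = 6 + R$
$z = 12$ ($z = 4 \cdot 3 = 12$)
$A{\left(H \right)} = 44 + H^{2} + H \left(18 + 6 H\right)$ ($A{\left(H \right)} = \left(H^{2} + \left(18 + 6 H\right) H\right) + 44 = \left(H^{2} + H \left(18 + 6 H\right)\right) + 44 = 44 + H^{2} + H \left(18 + 6 H\right)$)
$\frac{A{\left(4 z \right)}}{-388} + \frac{m{\left(70 \right)}}{1516} = \frac{44 + 7 \left(4 \cdot 12\right)^{2} + 18 \cdot 4 \cdot 12}{-388} + \frac{6 + 70}{1516} = \left(44 + 7 \cdot 48^{2} + 18 \cdot 48\right) \left(- \frac{1}{388}\right) + 76 \cdot \frac{1}{1516} = \left(44 + 7 \cdot 2304 + 864\right) \left(- \frac{1}{388}\right) + \frac{19}{379} = \left(44 + 16128 + 864\right) \left(- \frac{1}{388}\right) + \frac{19}{379} = 17036 \left(- \frac{1}{388}\right) + \frac{19}{379} = - \frac{4259}{97} + \frac{19}{379} = - \frac{1612318}{36763}$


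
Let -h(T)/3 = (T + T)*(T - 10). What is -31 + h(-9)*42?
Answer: -43123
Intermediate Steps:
h(T) = -6*T*(-10 + T) (h(T) = -3*(T + T)*(T - 10) = -3*2*T*(-10 + T) = -6*T*(-10 + T))
-31 + h(-9)*42 = -31 + (6*(-9)*(10 - 1*(-9)))*42 = -31 + (6*(-9)*(10 + 9))*42 = -31 + (6*(-9)*19)*42 = -31 - 1026*42 = -31 - 43092 = -43123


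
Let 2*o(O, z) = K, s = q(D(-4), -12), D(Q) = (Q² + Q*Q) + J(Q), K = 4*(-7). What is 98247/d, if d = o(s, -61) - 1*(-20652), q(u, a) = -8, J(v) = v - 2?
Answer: 98247/20638 ≈ 4.7605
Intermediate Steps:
J(v) = -2 + v
K = -28
D(Q) = -2 + Q + 2*Q² (D(Q) = (Q² + Q*Q) + (-2 + Q) = (Q² + Q²) + (-2 + Q) = 2*Q² + (-2 + Q) = -2 + Q + 2*Q²)
s = -8
o(O, z) = -14 (o(O, z) = (½)*(-28) = -14)
d = 20638 (d = -14 - 1*(-20652) = -14 + 20652 = 20638)
98247/d = 98247/20638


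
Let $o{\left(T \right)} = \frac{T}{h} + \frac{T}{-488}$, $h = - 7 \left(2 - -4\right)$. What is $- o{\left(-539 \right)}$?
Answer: $- \frac{20405}{1464} \approx -13.938$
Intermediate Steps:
$h = -42$ ($h = - 7 \left(2 + 4\right) = \left(-7\right) 6 = -42$)
$o{\left(T \right)} = - \frac{265 T}{10248}$ ($o{\left(T \right)} = \frac{T}{-42} + \frac{T}{-488} = T \left(- \frac{1}{42}\right) + T \left(- \frac{1}{488}\right) = - \frac{T}{42} - \frac{T}{488} = - \frac{265 T}{10248}$)
$- o{\left(-539 \right)} = - \frac{\left(-265\right) \left(-539\right)}{10248} = \left(-1\right) \frac{20405}{1464} = - \frac{20405}{1464}$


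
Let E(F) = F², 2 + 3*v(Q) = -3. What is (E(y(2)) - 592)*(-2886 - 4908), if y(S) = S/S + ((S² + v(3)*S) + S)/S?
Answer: 4571614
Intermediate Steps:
v(Q) = -5/3 (v(Q) = -⅔ + (⅓)*(-3) = -⅔ - 1 = -5/3)
y(S) = 1 + (S² - 2*S/3)/S (y(S) = S/S + ((S² - 5*S/3) + S)/S = 1 + (S² - 2*S/3)/S)
(E(y(2)) - 592)*(-2886 - 4908) = ((⅓ + 2)² - 592)*(-2886 - 4908) = ((7/3)² - 592)*(-7794) = (49/9 - 592)*(-7794) = -5279/9*(-7794) = 4571614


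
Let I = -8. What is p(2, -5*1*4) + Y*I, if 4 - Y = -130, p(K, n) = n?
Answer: -1092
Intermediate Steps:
Y = 134 (Y = 4 - 1*(-130) = 4 + 130 = 134)
p(2, -5*1*4) + Y*I = -5*1*4 + 134*(-8) = -5*4 - 1072 = -20 - 1072 = -1092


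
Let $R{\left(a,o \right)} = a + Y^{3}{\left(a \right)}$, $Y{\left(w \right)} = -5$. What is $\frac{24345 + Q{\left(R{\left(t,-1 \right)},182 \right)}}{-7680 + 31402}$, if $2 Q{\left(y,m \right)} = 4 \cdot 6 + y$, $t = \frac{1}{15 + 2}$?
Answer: $\frac{413007}{403274} \approx 1.0241$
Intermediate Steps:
$t = \frac{1}{17} \approx 0.058824$
$R{\left(a,o \right)} = -125 + a$ ($R{\left(a,o \right)} = a + \left(-5\right)^{3} = a - 125 = -125 + a$)
$Q{\left(y,m \right)} = 12 + \frac{y}{2}$ ($Q{\left(y,m \right)} = \frac{4 \cdot 6 + y}{2} = \frac{24 + y}{2} = 12 + \frac{y}{2}$)
$\frac{24345 + Q{\left(R{\left(t,-1 \right)},182 \right)}}{-7680 + 31402} = \frac{24345 + \left(12 + \frac{-125 + \frac{1}{17}}{2}\right)}{-7680 + 31402} = \frac{24345 + \left(12 + \frac{1}{2} \left(- \frac{2124}{17}\right)\right)}{23722} = \left(24345 + \left(12 - \frac{1062}{17}\right)\right) \frac{1}{23722} = \left(24345 - \frac{858}{17}\right) \frac{1}{23722} = \frac{413007}{17} \cdot \frac{1}{23722} = \frac{413007}{403274}$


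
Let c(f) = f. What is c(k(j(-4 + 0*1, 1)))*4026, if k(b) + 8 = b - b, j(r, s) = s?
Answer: -32208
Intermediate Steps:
k(b) = -8 (k(b) = -8 + (b - b) = -8 + 0 = -8)
c(k(j(-4 + 0*1, 1)))*4026 = -8*4026 = -32208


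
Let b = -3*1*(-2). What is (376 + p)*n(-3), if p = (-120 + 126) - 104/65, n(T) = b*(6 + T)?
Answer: 34236/5 ≈ 6847.2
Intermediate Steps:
b = 6 (b = -3*(-2) = 6)
n(T) = 36 + 6*T (n(T) = 6*(6 + T) = 36 + 6*T)
p = 22/5 (p = 6 - 104*1/65 = 6 - 8/5 = 22/5 ≈ 4.4000)
(376 + p)*n(-3) = (376 + 22/5)*(36 + 6*(-3)) = 1902*(36 - 18)/5 = (1902/5)*18 = 34236/5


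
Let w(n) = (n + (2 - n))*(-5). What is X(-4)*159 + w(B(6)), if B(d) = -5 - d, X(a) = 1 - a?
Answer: 785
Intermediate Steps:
w(n) = -10 (w(n) = 2*(-5) = -10)
X(-4)*159 + w(B(6)) = (1 - 1*(-4))*159 - 10 = (1 + 4)*159 - 10 = 5*159 - 10 = 795 - 10 = 785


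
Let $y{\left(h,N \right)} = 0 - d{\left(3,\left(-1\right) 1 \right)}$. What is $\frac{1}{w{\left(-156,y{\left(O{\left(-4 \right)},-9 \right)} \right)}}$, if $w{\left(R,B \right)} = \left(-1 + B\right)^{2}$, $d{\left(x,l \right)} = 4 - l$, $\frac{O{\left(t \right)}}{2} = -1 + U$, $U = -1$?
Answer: $\frac{1}{36} \approx 0.027778$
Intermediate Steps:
$O{\left(t \right)} = -4$ ($O{\left(t \right)} = 2 \left(-1 - 1\right) = 2 \left(-2\right) = -4$)
$y{\left(h,N \right)} = -5$ ($y{\left(h,N \right)} = 0 - \left(4 - \left(-1\right) 1\right) = 0 - \left(4 - -1\right) = 0 - \left(4 + 1\right) = 0 - 5 = -5$)
$\frac{1}{w{\left(-156,y{\left(O{\left(-4 \right)},-9 \right)} \right)}} = \frac{1}{\left(-1 - 5\right)^{2}} = \frac{1}{\left(-6\right)^{2}} = \frac{1}{36}$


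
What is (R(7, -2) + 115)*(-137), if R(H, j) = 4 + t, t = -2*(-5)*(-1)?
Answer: -14933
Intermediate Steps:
t = -10 (t = 10*(-1) = -10)
R(H, j) = -6 (R(H, j) = 4 - 10 = -6)
(R(7, -2) + 115)*(-137) = (-6 + 115)*(-137) = 109*(-137) = -14933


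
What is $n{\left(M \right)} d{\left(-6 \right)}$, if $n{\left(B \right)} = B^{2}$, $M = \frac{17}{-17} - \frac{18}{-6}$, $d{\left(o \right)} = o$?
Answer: $-24$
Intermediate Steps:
$M = 2$ ($M = 17 \left(- \frac{1}{17}\right) - -3 = -1 + 3 = 2$)
$n{\left(M \right)} d{\left(-6 \right)} = 2^{2} \left(-6\right) = 4 \left(-6\right) = -24$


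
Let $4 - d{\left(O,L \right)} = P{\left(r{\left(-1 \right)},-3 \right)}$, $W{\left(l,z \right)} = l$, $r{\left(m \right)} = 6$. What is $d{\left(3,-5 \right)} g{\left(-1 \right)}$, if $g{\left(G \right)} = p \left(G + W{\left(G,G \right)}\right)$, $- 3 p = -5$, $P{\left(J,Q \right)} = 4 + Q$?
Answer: $-10$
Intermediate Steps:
$p = \frac{5}{3}$ ($p = \left(- \frac{1}{3}\right) \left(-5\right) = \frac{5}{3} \approx 1.6667$)
$g{\left(G \right)} = \frac{10 G}{3}$ ($g{\left(G \right)} = \frac{5 \left(G + G\right)}{3} = \frac{5 \cdot 2 G}{3} = \frac{10 G}{3}$)
$d{\left(O,L \right)} = 3$ ($d{\left(O,L \right)} = 4 - \left(4 - 3\right) = 4 - 1 = 3$)
$d{\left(3,-5 \right)} g{\left(-1 \right)} = 3 \cdot \frac{10}{3} \left(-1\right) = 3 \left(- \frac{10}{3}\right) = -10$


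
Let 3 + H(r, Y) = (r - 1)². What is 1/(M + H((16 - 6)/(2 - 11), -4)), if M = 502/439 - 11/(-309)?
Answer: 3662577/9654175 ≈ 0.37938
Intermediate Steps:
H(r, Y) = -3 + (-1 + r)² (H(r, Y) = -3 + (r - 1)² = -3 + (-1 + r)²)
M = 159947/135651 (M = 502*(1/439) - 11*(-1/309) = 502/439 + 11/309 = 159947/135651 ≈ 1.1791)
1/(M + H((16 - 6)/(2 - 11), -4)) = 1/(159947/135651 + (-3 + (-1 + (16 - 6)/(2 - 11))²)) = 1/(159947/135651 + (-3 + (-1 + 10/(-9))²)) = 1/(159947/135651 + (-3 + (-1 + 10*(-⅑))²)) = 1/(159947/135651 + (-3 + (-1 - 10/9)²)) = 1/(159947/135651 + (-3 + (-19/9)²)) = 1/(159947/135651 + (-3 + 361/81)) = 1/(159947/135651 + 118/81) = 1/(9654175/3662577) = 3662577/9654175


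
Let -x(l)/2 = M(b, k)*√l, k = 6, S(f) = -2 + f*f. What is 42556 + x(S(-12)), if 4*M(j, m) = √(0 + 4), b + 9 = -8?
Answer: 42556 - √142 ≈ 42544.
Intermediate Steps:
b = -17 (b = -9 - 8 = -17)
S(f) = -2 + f²
M(j, m) = ½ (M(j, m) = √(0 + 4)/4 = √4/4 = (¼)*2 = ½)
x(l) = -√l
42556 + x(S(-12)) = 42556 - √(-2 + (-12)²) = 42556 - √(-2 + 144) = 42556 - √142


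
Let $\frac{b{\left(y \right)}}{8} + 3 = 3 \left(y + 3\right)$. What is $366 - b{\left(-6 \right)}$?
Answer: $462$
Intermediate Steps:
$b{\left(y \right)} = 48 + 24 y$ ($b{\left(y \right)} = -24 + 8 \cdot 3 \left(y + 3\right) = -24 + 8 \cdot 3 \left(3 + y\right) = -24 + 8 \left(9 + 3 y\right) = -24 + \left(72 + 24 y\right) = 48 + 24 y$)
$366 - b{\left(-6 \right)} = 366 - \left(48 + 24 \left(-6\right)\right) = 366 - \left(48 - 144\right) = 366 - -96 = 366 + 96 = 462$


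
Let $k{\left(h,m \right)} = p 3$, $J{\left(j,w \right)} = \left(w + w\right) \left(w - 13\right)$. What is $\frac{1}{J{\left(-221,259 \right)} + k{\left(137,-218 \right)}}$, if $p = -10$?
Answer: $\frac{1}{127398} \approx 7.8494 \cdot 10^{-6}$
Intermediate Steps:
$J{\left(j,w \right)} = 2 w \left(-13 + w\right)$
$k{\left(h,m \right)} = -30$ ($k{\left(h,m \right)} = \left(-10\right) 3 = -30$)
$\frac{1}{J{\left(-221,259 \right)} + k{\left(137,-218 \right)}} = \frac{1}{2 \cdot 259 \left(-13 + 259\right) - 30} = \frac{1}{2 \cdot 259 \cdot 246 - 30} = \frac{1}{127428 - 30} = \frac{1}{127398}$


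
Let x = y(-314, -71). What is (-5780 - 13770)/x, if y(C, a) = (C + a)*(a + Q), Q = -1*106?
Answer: -3910/13629 ≈ -0.28689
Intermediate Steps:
Q = -106
y(C, a) = (-106 + a)*(C + a) (y(C, a) = (C + a)*(a - 106) = (C + a)*(-106 + a) = (-106 + a)*(C + a))
x = 68145 (x = (-71)² - 106*(-314) - 106*(-71) - 314*(-71) = 5041 + 33284 + 7526 + 22294 = 68145)
(-5780 - 13770)/x = (-5780 - 13770)/68145 = -19550*1/68145 = -3910/13629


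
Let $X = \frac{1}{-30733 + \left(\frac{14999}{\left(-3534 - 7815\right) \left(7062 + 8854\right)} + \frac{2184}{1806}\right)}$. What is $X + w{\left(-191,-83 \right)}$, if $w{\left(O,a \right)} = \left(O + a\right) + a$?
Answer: $- \frac{85215011246722857}{238697488738385} \approx -357.0$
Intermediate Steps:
$X = - \frac{7767119412}{238697488738385}$ ($X = \frac{1}{-30733 + \left(\frac{14999}{\left(-11349\right) 15916} + 2184 \cdot \frac{1}{1806}\right)} = \frac{1}{-30733 + \left(\frac{14999}{-180630684} + \frac{52}{43}\right)} = \frac{1}{-30733 + \left(14999 \left(- \frac{1}{180630684}\right) + \frac{52}{43}\right)} = \frac{1}{-30733 + \left(- \frac{14999}{180630684} + \frac{52}{43}\right)} = \frac{1}{-30733 + \frac{9392150611}{7767119412}} = \frac{1}{- \frac{238697488738385}{7767119412}} = - \frac{7767119412}{238697488738385} \approx -3.254 \cdot 10^{-5}$)
$w{\left(O,a \right)} = O + 2 a$
$X + w{\left(-191,-83 \right)} = - \frac{7767119412}{238697488738385} + \left(-191 + 2 \left(-83\right)\right) = - \frac{7767119412}{238697488738385} - 357 = - \frac{85215011246722857}{238697488738385}$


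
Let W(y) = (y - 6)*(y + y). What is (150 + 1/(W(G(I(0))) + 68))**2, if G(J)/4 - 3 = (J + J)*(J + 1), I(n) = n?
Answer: 1011303601/44944 ≈ 22501.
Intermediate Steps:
G(J) = 12 + 8*J*(1 + J) (G(J) = 12 + 4*((J + J)*(J + 1)) = 12 + 4*((2*J)*(1 + J)) = 12 + 4*(2*J*(1 + J)) = 12 + 8*J*(1 + J))
W(y) = 2*y*(-6 + y) (W(y) = (-6 + y)*(2*y) = 2*y*(-6 + y))
(150 + 1/(W(G(I(0))) + 68))**2 = (150 + 1/(2*(12 + 8*0 + 8*0**2)*(-6 + (12 + 8*0 + 8*0**2)) + 68))**2 = (150 + 1/(2*(12 + 0 + 8*0)*(-6 + (12 + 0 + 8*0)) + 68))**2 = (150 + 1/(2*(12 + 0 + 0)*(-6 + (12 + 0 + 0)) + 68))**2 = (150 + 1/(2*12*(-6 + 12) + 68))**2 = (150 + 1/(2*12*6 + 68))**2 = (150 + 1/(144 + 68))**2 = (150 + 1/212)**2 = (31801/212)**2 = 1011303601/44944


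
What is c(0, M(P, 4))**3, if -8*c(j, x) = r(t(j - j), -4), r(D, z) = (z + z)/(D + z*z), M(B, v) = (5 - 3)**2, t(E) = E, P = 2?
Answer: 1/4096 ≈ 0.00024414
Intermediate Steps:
M(B, v) = 4 (M(B, v) = 2**2 = 4)
r(D, z) = 2*z/(D + z**2) (r(D, z) = (2*z)/(D + z**2) = 2*z/(D + z**2))
c(j, x) = 1/16 (c(j, x) = -(-4)/(4*((j - j) + (-4)**2)) = -(-4)/(4*(0 + 16)) = -(-4)/(4*16) = -1/8*(-1/2) = 1/16)
c(0, M(P, 4))**3 = (1/16)**3 = 1/4096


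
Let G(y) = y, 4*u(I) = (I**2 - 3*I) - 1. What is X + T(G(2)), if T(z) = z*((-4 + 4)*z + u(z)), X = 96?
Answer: 189/2 ≈ 94.500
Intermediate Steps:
u(I) = -1/4 - 3*I/4 + I**2/4 (u(I) = ((I**2 - 3*I) - 1)/4 = (-1 + I**2 - 3*I)/4 = -1/4 - 3*I/4 + I**2/4)
T(z) = z*(-1/4 - 3*z/4 + z**2/4) (T(z) = z*((-4 + 4)*z + (-1/4 - 3*z/4 + z**2/4)) = z*(0*z + (-1/4 - 3*z/4 + z**2/4)) = z*(0 + (-1/4 - 3*z/4 + z**2/4)) = z*(-1/4 - 3*z/4 + z**2/4))
X + T(G(2)) = 96 + (1/4)*2*(-1 + 2**2 - 3*2) = 96 + (1/4)*2*(-1 + 4 - 6) = 96 + (1/4)*2*(-3) = 96 - 3/2 = 189/2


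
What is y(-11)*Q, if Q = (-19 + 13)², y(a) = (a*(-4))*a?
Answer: -17424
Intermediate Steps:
y(a) = -4*a² (y(a) = (-4*a)*a = -4*a²)
Q = 36 (Q = (-6)² = 36)
y(-11)*Q = -4*(-11)²*36 = -4*121*36 = -484*36 = -17424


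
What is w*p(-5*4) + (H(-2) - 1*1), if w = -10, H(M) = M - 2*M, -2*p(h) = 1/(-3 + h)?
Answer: 18/23 ≈ 0.78261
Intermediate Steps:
p(h) = -1/(2*(-3 + h))
H(M) = -M
w*p(-5*4) + (H(-2) - 1*1) = -(-10)/(-6 + 2*(-5*4)) + (-1*(-2) - 1*1) = -(-10)/(-6 + 2*(-20)) + (2 - 1) = -(-10)/(-6 - 40) + 1 = -(-10)/(-46) + 1 = -(-10)*(-1)/46 + 1 = -10*1/46 + 1 = -5/23 + 1 = 18/23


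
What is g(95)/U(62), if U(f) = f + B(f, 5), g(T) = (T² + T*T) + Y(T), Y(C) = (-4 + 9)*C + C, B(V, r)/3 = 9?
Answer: 18620/89 ≈ 209.21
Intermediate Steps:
B(V, r) = 27 (B(V, r) = 3*9 = 27)
Y(C) = 6*C (Y(C) = 5*C + C = 6*C)
g(T) = 2*T² + 6*T (g(T) = (T² + T*T) + 6*T = (T² + T²) + 6*T = 2*T² + 6*T)
U(f) = 27 + f (U(f) = f + 27 = 27 + f)
g(95)/U(62) = (2*95*(3 + 95))/(27 + 62) = (2*95*98)/89 = 18620*(1/89) = 18620/89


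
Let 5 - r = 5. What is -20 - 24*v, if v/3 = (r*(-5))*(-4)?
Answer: -20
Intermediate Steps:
r = 0 (r = 5 - 1*5 = 5 - 5 = 0)
v = 0 (v = 3*((0*(-5))*(-4)) = 3*(0*(-4)) = 3*0 = 0)
-20 - 24*v = -20 - 24*0 = -20 + 0 = -20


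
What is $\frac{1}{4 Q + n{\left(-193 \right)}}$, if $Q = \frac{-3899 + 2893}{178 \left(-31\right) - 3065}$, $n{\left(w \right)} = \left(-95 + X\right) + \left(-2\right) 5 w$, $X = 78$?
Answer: $\frac{8583}{16423303} \approx 0.00052261$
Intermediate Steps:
$n{\left(w \right)} = -17 - 10 w$ ($n{\left(w \right)} = \left(-95 + 78\right) + \left(-2\right) 5 w = -17 - 10 w$)
$Q = \frac{1006}{8583}$ ($Q = - \frac{1006}{-5518 - 3065} = - \frac{1006}{-8583} = \left(-1006\right) \left(- \frac{1}{8583}\right) = \frac{1006}{8583} \approx 0.11721$)
$\frac{1}{4 Q + n{\left(-193 \right)}} = \frac{1}{4 \cdot \frac{1006}{8583} - -1913} = \frac{1}{\frac{4024}{8583} + \left(-17 + 1930\right)} = \frac{1}{\frac{4024}{8583} + 1913} = \frac{1}{\frac{16423303}{8583}} = \frac{8583}{16423303}$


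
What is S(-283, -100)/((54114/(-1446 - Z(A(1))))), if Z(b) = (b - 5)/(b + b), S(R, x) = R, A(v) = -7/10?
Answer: 1915061/252532 ≈ 7.5834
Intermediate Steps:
A(v) = -7/10 (A(v) = -7*1/10 = -7/10)
Z(b) = (-5 + b)/(2*b) (Z(b) = (-5 + b)/((2*b)) = (-5 + b)*(1/(2*b)) = (-5 + b)/(2*b))
S(-283, -100)/((54114/(-1446 - Z(A(1))))) = -283/(54114/(-1446 - (-5 - 7/10)/(2*(-7/10)))) = -283/(54114/(-1446 - (-10)*(-57)/(2*7*10))) = -283/(54114/(-1446 - 1*57/14)) = -283/(54114/(-1446 - 57/14)) = -283/(54114/(-20301/14)) = -283/(54114*(-14/20301)) = -283/(-252532/6767) = -283*(-6767/252532) = 1915061/252532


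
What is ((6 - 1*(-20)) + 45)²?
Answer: 5041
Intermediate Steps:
((6 - 1*(-20)) + 45)² = ((6 + 20) + 45)² = (26 + 45)² = 71² = 5041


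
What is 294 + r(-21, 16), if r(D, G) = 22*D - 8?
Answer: -176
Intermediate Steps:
r(D, G) = -8 + 22*D
294 + r(-21, 16) = 294 + (-8 + 22*(-21)) = 294 + (-8 - 462) = 294 - 470 = -176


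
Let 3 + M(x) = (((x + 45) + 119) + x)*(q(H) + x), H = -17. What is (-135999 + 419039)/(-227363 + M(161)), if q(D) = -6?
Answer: -70760/38009 ≈ -1.8617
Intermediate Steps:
M(x) = -3 + (-6 + x)*(164 + 2*x) (M(x) = -3 + (((x + 45) + 119) + x)*(-6 + x) = -3 + (((45 + x) + 119) + x)*(-6 + x) = -3 + ((164 + x) + x)*(-6 + x) = -3 + (164 + 2*x)*(-6 + x) = -3 + (-6 + x)*(164 + 2*x))
(-135999 + 419039)/(-227363 + M(161)) = (-135999 + 419039)/(-227363 + (-987 + 2*161**2 + 152*161)) = 283040/(-227363 + (-987 + 2*25921 + 24472)) = 283040/(-227363 + (-987 + 51842 + 24472)) = 283040/(-227363 + 75327) = 283040/(-152036) = 283040*(-1/152036) = -70760/38009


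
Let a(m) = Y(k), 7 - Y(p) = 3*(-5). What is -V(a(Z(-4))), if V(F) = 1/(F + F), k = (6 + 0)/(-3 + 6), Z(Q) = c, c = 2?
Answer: -1/44 ≈ -0.022727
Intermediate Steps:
Z(Q) = 2
k = 2 (k = 6/3 = 6*(⅓) = 2)
Y(p) = 22 (Y(p) = 7 - 3*(-5) = 7 - 1*(-15) = 7 + 15 = 22)
a(m) = 22
V(F) = 1/(2*F)
-V(a(Z(-4))) = -1/(2*22) = -1*1/44 = -1/44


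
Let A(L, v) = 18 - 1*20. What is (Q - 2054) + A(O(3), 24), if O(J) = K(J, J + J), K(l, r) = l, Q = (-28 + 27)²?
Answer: -2055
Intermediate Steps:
Q = 1 (Q = (-1)² = 1)
O(J) = J
A(L, v) = -2 (A(L, v) = 18 - 20 = -2)
(Q - 2054) + A(O(3), 24) = (1 - 2054) - 2 = -2053 - 2 = -2055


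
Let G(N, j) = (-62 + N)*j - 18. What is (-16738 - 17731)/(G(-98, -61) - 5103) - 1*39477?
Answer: -183168272/4639 ≈ -39484.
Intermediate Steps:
G(N, j) = -18 + j*(-62 + N) (G(N, j) = j*(-62 + N) - 18 = -18 + j*(-62 + N))
(-16738 - 17731)/(G(-98, -61) - 5103) - 1*39477 = (-16738 - 17731)/((-18 - 62*(-61) - 98*(-61)) - 5103) - 1*39477 = -34469/((-18 + 3782 + 5978) - 5103) - 39477 = -34469/(9742 - 5103) - 39477 = -34469/4639 - 39477 = -183168272/4639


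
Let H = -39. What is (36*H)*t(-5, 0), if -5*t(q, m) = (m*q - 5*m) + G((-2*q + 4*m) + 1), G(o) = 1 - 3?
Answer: -2808/5 ≈ -561.60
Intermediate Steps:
G(o) = -2
t(q, m) = ⅖ + m - m*q/5 (t(q, m) = -((m*q - 5*m) - 2)/5 = -((-5*m + m*q) - 2)/5 = -(-2 - 5*m + m*q)/5 = ⅖ + m - m*q/5)
(36*H)*t(-5, 0) = (36*(-39))*(⅖ + 0 - ⅕*0*(-5)) = -1404*(⅖ + 0 + 0) = -1404*⅖ = -2808/5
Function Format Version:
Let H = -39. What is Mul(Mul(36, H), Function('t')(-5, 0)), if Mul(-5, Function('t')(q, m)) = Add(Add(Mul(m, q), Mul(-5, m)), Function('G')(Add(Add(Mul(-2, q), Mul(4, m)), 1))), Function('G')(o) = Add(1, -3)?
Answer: Rational(-2808, 5) ≈ -561.60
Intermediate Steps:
Function('G')(o) = -2
Function('t')(q, m) = Add(Rational(2, 5), m, Mul(Rational(-1, 5), m, q)) (Function('t')(q, m) = Mul(Rational(-1, 5), Add(Add(Mul(m, q), Mul(-5, m)), -2)) = Mul(Rational(-1, 5), Add(Add(Mul(-5, m), Mul(m, q)), -2)) = Mul(Rational(-1, 5), Add(-2, Mul(-5, m), Mul(m, q))) = Add(Rational(2, 5), m, Mul(Rational(-1, 5), m, q)))
Mul(Mul(36, H), Function('t')(-5, 0)) = Mul(Mul(36, -39), Add(Rational(2, 5), 0, Mul(Rational(-1, 5), 0, -5))) = Mul(-1404, Add(Rational(2, 5), 0, 0)) = Mul(-1404, Rational(2, 5)) = Rational(-2808, 5)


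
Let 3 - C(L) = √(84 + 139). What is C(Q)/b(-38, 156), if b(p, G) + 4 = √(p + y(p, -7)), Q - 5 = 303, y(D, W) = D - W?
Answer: -(3 - √223)/(4 - I*√69) ≈ 0.56156 + 1.1662*I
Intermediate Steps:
Q = 308 (Q = 5 + 303 = 308)
b(p, G) = -4 + √(7 + 2*p) (b(p, G) = -4 + √(p + (p - 1*(-7))) = -4 + √(p + (p + 7)) = -4 + √(p + (7 + p)) = -4 + √(7 + 2*p))
C(L) = 3 - √223 (C(L) = 3 - √(84 + 139) = 3 - √223)
C(Q)/b(-38, 156) = (3 - √223)/(-4 + √(7 + 2*(-38))) = (3 - √223)/(-4 + √(7 - 76)) = (3 - √223)/(-4 + √(-69)) = (3 - √223)/(-4 + I*√69)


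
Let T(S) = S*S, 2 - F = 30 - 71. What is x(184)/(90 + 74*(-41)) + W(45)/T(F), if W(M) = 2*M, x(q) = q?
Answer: -409/29584 ≈ -0.013825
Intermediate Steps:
F = 43 (F = 2 - (30 - 71) = 2 - 1*(-41) = 2 + 41 = 43)
T(S) = S²
x(184)/(90 + 74*(-41)) + W(45)/T(F) = 184/(90 + 74*(-41)) + (2*45)/(43²) = 184/(90 - 3034) + 90/1849 = 184/(-2944) + 90*(1/1849) = 184*(-1/2944) + 90/1849 = -1/16 + 90/1849 = -409/29584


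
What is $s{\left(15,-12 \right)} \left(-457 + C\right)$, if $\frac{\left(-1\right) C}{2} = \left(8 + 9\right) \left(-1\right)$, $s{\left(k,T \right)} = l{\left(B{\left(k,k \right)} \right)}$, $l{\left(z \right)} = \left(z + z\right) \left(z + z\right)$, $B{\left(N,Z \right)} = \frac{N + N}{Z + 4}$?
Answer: $- \frac{1522800}{361} \approx -4218.3$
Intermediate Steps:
$B{\left(N,Z \right)} = \frac{2 N}{4 + Z}$
$l{\left(z \right)} = 4 z^{2}$ ($l{\left(z \right)} = 2 z 2 z = 4 z^{2}$)
$s{\left(k,T \right)} = \frac{16 k^{2}}{\left(4 + k\right)^{2}}$ ($s{\left(k,T \right)} = 4 \left(\frac{2 k}{4 + k}\right)^{2} = 4 \frac{4 k^{2}}{\left(4 + k\right)^{2}} = \frac{16 k^{2}}{\left(4 + k\right)^{2}}$)
$C = 34$ ($C = - 2 \left(8 + 9\right) \left(-1\right) = - 2 \cdot 17 \left(-1\right) = \left(-2\right) \left(-17\right) = 34$)
$s{\left(15,-12 \right)} \left(-457 + C\right) = \frac{16 \cdot 15^{2}}{\left(4 + 15\right)^{2}} \left(-457 + 34\right) = 16 \cdot 225 \cdot \frac{1}{361} \left(-423\right) = \frac{3600}{361} \left(-423\right) = - \frac{1522800}{361}$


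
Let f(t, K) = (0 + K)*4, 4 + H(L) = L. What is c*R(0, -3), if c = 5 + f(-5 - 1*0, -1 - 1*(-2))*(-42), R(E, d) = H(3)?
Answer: 163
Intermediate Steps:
H(L) = -4 + L
R(E, d) = -1 (R(E, d) = -4 + 3 = -1)
f(t, K) = 4*K (f(t, K) = K*4 = 4*K)
c = -163 (c = 5 + (4*(-1 - 1*(-2)))*(-42) = 5 + (4*(-1 + 2))*(-42) = 5 + (4*1)*(-42) = 5 + 4*(-42) = 5 - 168 = -163)
c*R(0, -3) = -163*(-1) = 163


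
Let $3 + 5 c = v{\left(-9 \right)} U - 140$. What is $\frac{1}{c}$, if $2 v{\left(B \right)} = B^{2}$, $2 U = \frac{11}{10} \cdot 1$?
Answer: $- \frac{200}{4829} \approx -0.041416$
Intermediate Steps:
$U = \frac{11}{20}$ ($U = \frac{\frac{11}{10} \cdot 1}{2} = \frac{1}{2} \cdot \frac{11}{10} = \frac{11}{20} \approx 0.55$)
$v{\left(B \right)} = \frac{B^{2}}{2}$
$c = - \frac{4829}{200}$ ($c = - \frac{3}{5} + \frac{\frac{\left(-9\right)^{2}}{2} \cdot \frac{11}{20} - 140}{5} = - \frac{3}{5} + \frac{\frac{1}{2} \cdot 81 \cdot \frac{11}{20} - 140}{5} = - \frac{3}{5} + \frac{\frac{81}{2} \cdot \frac{11}{20} - 140}{5} = - \frac{3}{5} + \frac{\frac{891}{40} - 140}{5} = - \frac{3}{5} + \frac{1}{5} \left(- \frac{4709}{40}\right) = - \frac{3}{5} - \frac{4709}{200} = - \frac{4829}{200} \approx -24.145$)
$\frac{1}{c} = \frac{1}{- \frac{4829}{200}} = - \frac{200}{4829}$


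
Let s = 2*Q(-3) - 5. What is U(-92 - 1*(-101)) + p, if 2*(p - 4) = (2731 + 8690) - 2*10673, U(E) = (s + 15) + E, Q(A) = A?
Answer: -9891/2 ≈ -4945.5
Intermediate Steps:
s = -11 (s = 2*(-3) - 5 = -6 - 5 = -11)
U(E) = 4 + E (U(E) = (-11 + 15) + E = 4 + E)
p = -9917/2 (p = 4 + ((2731 + 8690) - 2*10673)/2 = 4 + (11421 - 21346)/2 = 4 + (1/2)*(-9925) = 4 - 9925/2 = -9917/2 ≈ -4958.5)
U(-92 - 1*(-101)) + p = (4 + (-92 - 1*(-101))) - 9917/2 = (4 + (-92 + 101)) - 9917/2 = (4 + 9) - 9917/2 = 13 - 9917/2 = -9891/2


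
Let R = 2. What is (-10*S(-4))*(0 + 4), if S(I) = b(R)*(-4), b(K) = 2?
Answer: 320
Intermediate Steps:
S(I) = -8 (S(I) = 2*(-4) = -8)
(-10*S(-4))*(0 + 4) = (-10*(-8))*(0 + 4) = 80*4 = 320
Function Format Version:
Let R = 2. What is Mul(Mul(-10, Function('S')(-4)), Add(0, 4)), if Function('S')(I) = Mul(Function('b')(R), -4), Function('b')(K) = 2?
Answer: 320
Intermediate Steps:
Function('S')(I) = -8 (Function('S')(I) = Mul(2, -4) = -8)
Mul(Mul(-10, Function('S')(-4)), Add(0, 4)) = Mul(Mul(-10, -8), Add(0, 4)) = Mul(80, 4) = 320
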